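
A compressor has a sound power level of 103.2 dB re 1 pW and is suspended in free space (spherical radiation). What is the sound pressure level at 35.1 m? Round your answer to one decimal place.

61.3 dB

The power spreads over a sphere of area 4π·r², so L_p = L_w − 10·log₁₀(4π·r²).
4π·r² = 1.548e+04 m², 10·log₁₀ of that is 41.898 dB.
L_p = 103.2 − 41.898 = 61.30 dB.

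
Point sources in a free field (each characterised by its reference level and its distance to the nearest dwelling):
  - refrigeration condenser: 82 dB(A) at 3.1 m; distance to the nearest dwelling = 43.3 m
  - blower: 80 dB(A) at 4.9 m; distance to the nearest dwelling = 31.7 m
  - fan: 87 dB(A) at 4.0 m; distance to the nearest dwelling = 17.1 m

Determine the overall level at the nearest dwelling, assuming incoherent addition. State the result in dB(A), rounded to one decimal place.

Propagate each source to the receiver with L = L_ref − 20·log₁₀(r/r_ref), then add intensities.
refrigeration condenser: 82 − 20·log₁₀(43.3/3.1) = 82 − 22.90 = 59.10 dB(A).
blower: 80 − 20·log₁₀(31.7/4.9) = 80 − 16.22 = 63.78 dB(A).
fan: 87 − 20·log₁₀(17.1/4.0) = 87 − 12.62 = 74.38 dB(A).
Σ 10^(L/10) = 3.063e+07 → L_total = 10·log₁₀(3.063e+07) = 74.86 dB(A).

74.9 dB(A)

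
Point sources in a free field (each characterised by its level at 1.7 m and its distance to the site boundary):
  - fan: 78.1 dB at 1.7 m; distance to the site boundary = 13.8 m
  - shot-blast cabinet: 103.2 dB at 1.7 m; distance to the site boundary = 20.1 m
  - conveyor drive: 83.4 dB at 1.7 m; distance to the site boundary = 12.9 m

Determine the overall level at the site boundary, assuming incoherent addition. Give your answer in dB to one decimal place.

First find each source's level at the receiver (point-source: −20·log₁₀(r/r_ref)), then combine on an intensity basis.
fan: 78.1 − 20·log₁₀(13.8/1.7) = 78.1 − 18.19 = 59.91 dB.
shot-blast cabinet: 103.2 − 20·log₁₀(20.1/1.7) = 103.2 − 21.45 = 81.75 dB.
conveyor drive: 83.4 − 20·log₁₀(12.9/1.7) = 83.4 − 17.60 = 65.80 dB.
Σ 10^(L/10) = 1.542e+08 → L_total = 10·log₁₀(1.542e+08) = 81.88 dB.

81.9 dB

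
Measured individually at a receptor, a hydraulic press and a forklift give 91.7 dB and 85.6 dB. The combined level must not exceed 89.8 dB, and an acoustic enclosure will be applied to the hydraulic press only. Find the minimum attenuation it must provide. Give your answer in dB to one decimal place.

4.0 dB

The untreated sources together contribute 10^(85.6/10) = 3.631e+08, i.e. 85.60 dB.
The limit corresponds to 10^(89.8/10) = 9.550e+08; subtracting the fixed part leaves 5.919e+08 for the hydraulic press, i.e. 87.72 dB.
So the hydraulic press must be reduced from 91.7 to 87.72 dB: IL = 3.98 dB.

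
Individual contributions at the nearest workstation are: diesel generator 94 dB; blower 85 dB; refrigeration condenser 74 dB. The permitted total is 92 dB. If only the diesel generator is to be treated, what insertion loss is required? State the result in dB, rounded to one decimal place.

Fixed contribution from the other sources: Σ 10^(L/10) = 10^(85/10) + 10^(74/10) = 3.413e+08 (85.33 dB).
To meet 92 dB overall, the treated diesel generator may contribute at most 10^(92/10) − 3.413e+08 = 1.244e+09, i.e. 90.95 dB.
Required insertion loss = 94 − 90.95 = 3.05 dB.

3.1 dB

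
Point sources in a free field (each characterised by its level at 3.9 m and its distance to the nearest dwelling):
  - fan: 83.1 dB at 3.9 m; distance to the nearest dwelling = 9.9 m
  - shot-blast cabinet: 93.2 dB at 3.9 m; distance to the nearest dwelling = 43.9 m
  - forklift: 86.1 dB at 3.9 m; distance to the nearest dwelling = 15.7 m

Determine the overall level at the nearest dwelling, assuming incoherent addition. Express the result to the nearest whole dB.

79 dB

Propagate each source to the receiver with L = L_ref − 20·log₁₀(r/r_ref), then add intensities.
fan: 83.1 − 20·log₁₀(9.9/3.9) = 83.1 − 8.09 = 75.01 dB.
shot-blast cabinet: 93.2 − 20·log₁₀(43.9/3.9) = 93.2 − 21.03 = 72.17 dB.
forklift: 86.1 − 20·log₁₀(15.7/3.9) = 86.1 − 12.10 = 74.00 dB.
Σ 10^(L/10) = 7.331e+07 → L_total = 10·log₁₀(7.331e+07) = 78.65 dB.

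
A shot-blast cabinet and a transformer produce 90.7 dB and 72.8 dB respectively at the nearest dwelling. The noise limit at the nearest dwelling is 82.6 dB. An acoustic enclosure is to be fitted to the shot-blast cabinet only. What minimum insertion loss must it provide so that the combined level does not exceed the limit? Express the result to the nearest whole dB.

Everything except the shot-blast cabinet sums to 10^(72.8/10) = 1.905e+07 in linear terms, 72.80 dB.
The limit corresponds to 10^(82.6/10) = 1.820e+08; subtracting the fixed part leaves 1.629e+08 for the shot-blast cabinet, i.e. 82.12 dB.
So the shot-blast cabinet must be reduced from 90.7 to 82.12 dB: IL = 8.58 dB.

9 dB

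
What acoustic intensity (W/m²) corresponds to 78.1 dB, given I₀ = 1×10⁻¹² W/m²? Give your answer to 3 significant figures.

I = I₀·10^(L/10) = 10⁻¹² × 10^(78.1/10) = 10^(-4.190).

6.46e-05 W/m²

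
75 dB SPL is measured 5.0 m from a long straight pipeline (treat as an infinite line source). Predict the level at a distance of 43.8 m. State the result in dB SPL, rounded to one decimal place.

65.6 dB SPL

For a line source, L₂ = L₁ − 10·log₁₀(r₂/r₁).
L₂ = 75 − 10·log₁₀(43.8/5.0) = 75 − 9.425 = 65.57 dB SPL.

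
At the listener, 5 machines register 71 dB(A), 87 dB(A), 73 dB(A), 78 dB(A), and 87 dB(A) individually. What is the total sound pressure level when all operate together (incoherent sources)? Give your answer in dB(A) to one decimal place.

90.4 dB(A)

Incoherent sources combine by intensity addition: L_total = 10·log₁₀(Σ 10^(L_i/10)).
Σ 10^(L/10) = 10^(71/10) + 10^(87/10) + 10^(73/10) + 10^(78/10) + 10^(87/10) = 1.098e+09.
L_total = 10·log₁₀(1.098e+09) = 90.41 dB(A).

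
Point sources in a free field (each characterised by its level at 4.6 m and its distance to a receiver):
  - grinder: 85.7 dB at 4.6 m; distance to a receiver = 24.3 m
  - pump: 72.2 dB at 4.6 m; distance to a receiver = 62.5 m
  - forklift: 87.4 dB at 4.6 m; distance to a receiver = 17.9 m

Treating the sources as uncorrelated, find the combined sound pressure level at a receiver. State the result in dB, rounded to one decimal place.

77.0 dB

Propagate each source to the receiver with L = L_ref − 20·log₁₀(r/r_ref), then add intensities.
grinder: 85.7 − 20·log₁₀(24.3/4.6) = 85.7 − 14.46 = 71.24 dB.
pump: 72.2 − 20·log₁₀(62.5/4.6) = 72.2 − 22.66 = 49.54 dB.
forklift: 87.4 − 20·log₁₀(17.9/4.6) = 87.4 − 11.80 = 75.60 dB.
Σ 10^(L/10) = 4.970e+07 → L_total = 10·log₁₀(4.970e+07) = 76.96 dB.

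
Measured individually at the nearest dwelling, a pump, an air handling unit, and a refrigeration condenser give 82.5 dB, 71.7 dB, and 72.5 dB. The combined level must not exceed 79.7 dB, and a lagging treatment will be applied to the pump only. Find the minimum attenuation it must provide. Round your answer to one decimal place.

Fixed contribution from the other sources: Σ 10^(L/10) = 10^(71.7/10) + 10^(72.5/10) = 3.257e+07 (75.13 dB).
To meet 79.7 dB overall, the treated pump may contribute at most 10^(79.7/10) − 3.257e+07 = 6.075e+07, i.e. 77.84 dB.
So the pump must be reduced from 82.5 to 77.84 dB: IL = 4.66 dB.

4.7 dB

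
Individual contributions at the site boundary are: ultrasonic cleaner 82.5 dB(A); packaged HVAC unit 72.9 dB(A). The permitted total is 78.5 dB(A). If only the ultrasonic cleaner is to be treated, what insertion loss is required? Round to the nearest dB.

5 dB

Fixed contribution from the other source: Σ 10^(L/10) = 10^(72.9/10) = 1.950e+07 (72.90 dB(A)).
The limit corresponds to 10^(78.5/10) = 7.079e+07; subtracting the fixed part leaves 5.130e+07 for the ultrasonic cleaner, i.e. 77.10 dB(A).
So the ultrasonic cleaner must be reduced from 82.5 to 77.10 dB(A): IL = 5.40 dB.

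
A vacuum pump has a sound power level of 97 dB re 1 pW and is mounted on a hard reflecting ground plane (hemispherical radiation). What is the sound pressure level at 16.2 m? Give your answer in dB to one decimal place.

The power spreads over a hemisphere of area 2π·r², so L_p = L_w − 10·log₁₀(2π·r²).
2π·r² = 1649 m², 10·log₁₀ of that is 32.172 dB.
L_p = 97 − 32.172 = 64.83 dB.

64.8 dB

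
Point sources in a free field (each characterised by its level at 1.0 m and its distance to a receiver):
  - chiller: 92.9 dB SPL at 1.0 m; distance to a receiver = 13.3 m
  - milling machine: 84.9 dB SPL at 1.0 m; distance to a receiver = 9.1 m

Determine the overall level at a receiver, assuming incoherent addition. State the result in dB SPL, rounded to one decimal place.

71.7 dB SPL

First find each source's level at the receiver (point-source: −20·log₁₀(r/r_ref)), then combine on an intensity basis.
chiller: 92.9 − 20·log₁₀(13.3/1.0) = 92.9 − 22.48 = 70.42 dB SPL.
milling machine: 84.9 − 20·log₁₀(9.1/1.0) = 84.9 − 19.18 = 65.72 dB SPL.
Σ 10^(L/10) = 1.475e+07 → L_total = 10·log₁₀(1.475e+07) = 71.69 dB SPL.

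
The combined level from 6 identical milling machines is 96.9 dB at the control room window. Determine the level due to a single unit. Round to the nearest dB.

89 dB

6 equal contributions raise the level by 10·log₁₀ 6 = 7.782 dB, so each unit alone gives 96.9 − 7.782.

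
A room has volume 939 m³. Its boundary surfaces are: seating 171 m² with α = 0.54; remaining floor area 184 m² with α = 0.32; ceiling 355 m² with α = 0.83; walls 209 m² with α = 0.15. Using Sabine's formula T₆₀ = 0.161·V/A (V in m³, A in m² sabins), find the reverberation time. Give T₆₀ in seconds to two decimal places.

0.32 s

A = Σ Sᵢαᵢ = 171·0.54 + 184·0.32 + 355·0.83 + 209·0.15 = 477.22 m².
T₆₀ = 0.161 × 939 / 477.22 = 0.317 s.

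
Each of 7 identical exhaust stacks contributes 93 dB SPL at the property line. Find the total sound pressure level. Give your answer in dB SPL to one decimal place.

101.5 dB SPL

With 7 equal, uncorrelated contributions the intensity is 7× that of one unit, giving a rise of 10·log₁₀ 7.
L_total = 93 + 10·log₁₀(7) = 93 + 8.451 = 101.45 dB SPL.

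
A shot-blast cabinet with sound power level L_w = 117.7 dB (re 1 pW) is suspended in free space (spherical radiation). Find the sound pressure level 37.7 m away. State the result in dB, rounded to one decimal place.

75.2 dB

Free-field spherical radiation: L_p = L_w − 10·log₁₀(4π·r²), r = 37.7 m.
4π·r² = 1.786e+04 m², 10·log₁₀ of that is 42.519 dB.
L_p = 117.7 − 42.519 = 75.18 dB.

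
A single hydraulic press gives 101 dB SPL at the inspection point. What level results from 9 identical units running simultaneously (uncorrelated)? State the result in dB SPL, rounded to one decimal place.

110.5 dB SPL

L_total = L₁ + 10·log₁₀ N for N identical incoherent sources.
L_total = 101 + 10·log₁₀(9) = 101 + 9.542 = 110.54 dB SPL.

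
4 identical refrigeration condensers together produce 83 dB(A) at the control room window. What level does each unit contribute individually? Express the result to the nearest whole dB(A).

77 dB(A)

4 equal contributions raise the level by 10·log₁₀ 4 = 6.021 dB, so each unit alone gives 83 − 6.021.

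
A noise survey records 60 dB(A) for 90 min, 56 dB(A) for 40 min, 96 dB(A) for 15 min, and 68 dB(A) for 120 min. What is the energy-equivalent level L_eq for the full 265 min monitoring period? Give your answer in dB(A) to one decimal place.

The energy average is taken in the linear domain: L_eq = 10·log₁₀[(Σ tᵢ·10^(Lᵢ/10))/T], T = 265 min.
Σ tᵢ·10^(Lᵢ/10) = 90·10^(60/10) + 40·10^(56/10) + 15·10^(96/10) + 120·10^(68/10) = 6.058e+10.
L_eq = 10·log₁₀(6.058e+10/265) = 83.59 dB(A).

83.6 dB(A)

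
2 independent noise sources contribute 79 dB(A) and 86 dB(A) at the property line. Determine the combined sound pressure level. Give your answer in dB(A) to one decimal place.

86.8 dB(A)

For uncorrelated sources the intensities add, so convert each level to linear form, sum, and take 10·log₁₀ of the total.
Σ 10^(L/10) = 10^(79/10) + 10^(86/10) = 4.775e+08.
L_total = 10·log₁₀(4.775e+08) = 86.79 dB(A).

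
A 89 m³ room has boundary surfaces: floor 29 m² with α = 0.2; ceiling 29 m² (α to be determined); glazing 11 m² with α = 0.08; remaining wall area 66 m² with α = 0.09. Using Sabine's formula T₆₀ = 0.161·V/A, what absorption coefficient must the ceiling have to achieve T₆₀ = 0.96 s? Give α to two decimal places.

0.08

A = 0.161·V/T₆₀ = 0.161·89/0.96 = 14.93 m² sabins.
Absorption from the other surfaces = 29·0.2 + 11·0.08 + 66·0.09 = 12.62 m², so the ceiling must supply 2.31 m² over 29 m².
α = 2.31/29 = 0.080.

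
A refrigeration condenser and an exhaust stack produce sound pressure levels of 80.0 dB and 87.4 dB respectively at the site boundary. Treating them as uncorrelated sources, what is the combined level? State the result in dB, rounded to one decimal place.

Incoherent sources combine by intensity addition: L_total = 10·log₁₀(Σ 10^(L_i/10)).
Σ 10^(L/10) = 10^(80.0/10) + 10^(87.4/10) = 6.495e+08.
L_total = 10·log₁₀(6.495e+08) = 88.13 dB.

88.1 dB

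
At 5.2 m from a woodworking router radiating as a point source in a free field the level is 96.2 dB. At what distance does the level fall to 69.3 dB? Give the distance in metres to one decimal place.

The 26.9 dB drop corresponds to a distance ratio of 10^(26.9/20) for a point source.
r₂ = 5.2·10^((96.2−69.3)/20) = 5.2·10^(26.9/20) = 115.08 m.

115.1 m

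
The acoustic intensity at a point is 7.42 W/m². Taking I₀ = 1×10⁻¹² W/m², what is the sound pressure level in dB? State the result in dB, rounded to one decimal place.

128.7 dB

I/I₀ = 7.42/10⁻¹² = 7.42×10^12, and L = 10·log₁₀(I/I₀).
L = 10·(0.8704 + 12) = 128.70 dB.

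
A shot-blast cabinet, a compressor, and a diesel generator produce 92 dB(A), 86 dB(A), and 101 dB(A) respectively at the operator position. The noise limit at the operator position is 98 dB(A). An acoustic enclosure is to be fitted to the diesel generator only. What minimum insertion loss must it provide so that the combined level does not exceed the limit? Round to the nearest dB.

5 dB

The untreated sources together contribute 10^(92/10) + 10^(86/10) = 1.983e+09, i.e. 92.97 dB(A).
To meet 98 dB(A) overall, the treated diesel generator may contribute at most 10^(98/10) − 1.983e+09 = 4.327e+09, i.e. 96.36 dB(A).
Required insertion loss = 101 − 96.36 = 4.64 dB.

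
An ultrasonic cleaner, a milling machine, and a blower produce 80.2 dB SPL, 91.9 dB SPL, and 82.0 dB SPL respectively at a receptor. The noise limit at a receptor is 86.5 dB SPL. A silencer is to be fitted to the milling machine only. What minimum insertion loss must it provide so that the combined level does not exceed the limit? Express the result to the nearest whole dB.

Fixed contribution from the other sources: Σ 10^(L/10) = 10^(80.2/10) + 10^(82.0/10) = 2.632e+08 (84.20 dB SPL).
The limit corresponds to 10^(86.5/10) = 4.467e+08; subtracting the fixed part leaves 1.835e+08 for the milling machine, i.e. 82.64 dB SPL.
So the milling machine must be reduced from 91.9 to 82.64 dB SPL: IL = 9.26 dB.

9 dB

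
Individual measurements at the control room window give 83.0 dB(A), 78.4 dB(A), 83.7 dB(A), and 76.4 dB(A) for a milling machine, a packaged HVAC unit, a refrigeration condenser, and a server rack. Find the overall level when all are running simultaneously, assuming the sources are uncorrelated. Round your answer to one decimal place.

Incoherent sources combine by intensity addition: L_total = 10·log₁₀(Σ 10^(L_i/10)).
Σ 10^(L/10) = 10^(83.0/10) + 10^(78.4/10) + 10^(83.7/10) + 10^(76.4/10) = 5.468e+08.
L_total = 10·log₁₀(5.468e+08) = 87.38 dB(A).

87.4 dB(A)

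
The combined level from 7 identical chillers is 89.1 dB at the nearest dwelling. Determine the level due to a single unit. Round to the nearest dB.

81 dB

7 equal contributions raise the level by 10·log₁₀ 7 = 8.451 dB, so each unit alone gives 89.1 − 8.451.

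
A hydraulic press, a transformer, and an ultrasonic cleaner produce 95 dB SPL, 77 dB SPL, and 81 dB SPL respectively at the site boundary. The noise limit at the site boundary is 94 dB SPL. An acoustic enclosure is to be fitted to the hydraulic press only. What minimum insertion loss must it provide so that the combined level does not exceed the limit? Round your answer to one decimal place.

1.3 dB

Fixed contribution from the other sources: Σ 10^(L/10) = 10^(77/10) + 10^(81/10) = 1.760e+08 (82.46 dB SPL).
The limit corresponds to 10^(94/10) = 2.512e+09; subtracting the fixed part leaves 2.336e+09 for the hydraulic press, i.e. 93.68 dB SPL.
Required insertion loss = 95 − 93.68 = 1.32 dB.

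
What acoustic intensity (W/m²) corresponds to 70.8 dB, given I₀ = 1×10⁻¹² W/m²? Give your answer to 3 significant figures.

1.20e-05 W/m²

I/I₀ = 10^(70.8/10) = 1.202e+07, so I = 1.202e+07 × 10⁻¹² W/m².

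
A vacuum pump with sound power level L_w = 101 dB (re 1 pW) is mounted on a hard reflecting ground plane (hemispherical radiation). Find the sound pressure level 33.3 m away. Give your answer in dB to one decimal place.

62.6 dB

The power spreads over a hemisphere of area 2π·r², so L_p = L_w − 10·log₁₀(2π·r²).
2π·r² = 6967 m², 10·log₁₀ of that is 38.431 dB.
L_p = 101 − 38.431 = 62.57 dB.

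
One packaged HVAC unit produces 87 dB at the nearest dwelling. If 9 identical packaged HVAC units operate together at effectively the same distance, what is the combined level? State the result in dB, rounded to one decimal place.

96.5 dB

N identical incoherent sources raise the level by 10·log₁₀ N.
L_total = 87 + 10·log₁₀(9) = 87 + 9.542 = 96.54 dB.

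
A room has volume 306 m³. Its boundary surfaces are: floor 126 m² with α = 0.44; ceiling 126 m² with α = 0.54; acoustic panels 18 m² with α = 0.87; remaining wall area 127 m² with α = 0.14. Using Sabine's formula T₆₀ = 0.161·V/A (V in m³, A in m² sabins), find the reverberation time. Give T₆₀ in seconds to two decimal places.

0.31 s

A = Σ Sᵢαᵢ = 126·0.44 + 126·0.54 + 18·0.87 + 127·0.14 = 156.92 m².
T₆₀ = 0.161 × 306 / 156.92 = 0.314 s.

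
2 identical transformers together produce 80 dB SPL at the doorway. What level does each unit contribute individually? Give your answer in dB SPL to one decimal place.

77.0 dB SPL

Dividing the total intensity by 2 lowers the level by 10·log₁₀ 2 = 3.010 dB: L₁ = 80 − 3.010.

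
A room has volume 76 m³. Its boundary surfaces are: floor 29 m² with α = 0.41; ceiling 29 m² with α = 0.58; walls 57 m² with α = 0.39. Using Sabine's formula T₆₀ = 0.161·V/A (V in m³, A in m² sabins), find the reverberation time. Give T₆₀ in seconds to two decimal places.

0.24 s

Summing Sᵢαᵢ: 29·0.41 + 29·0.58 + 57·0.39 = 50.94 m².
T₆₀ = 0.161 × 76 / 50.94 = 0.240 s.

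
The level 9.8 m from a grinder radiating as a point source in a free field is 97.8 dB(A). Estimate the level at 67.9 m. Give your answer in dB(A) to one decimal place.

Spherical spreading from a point source gives a 20·log₁₀(r₂/r₁) drop.
L₂ = 97.8 − 20·log₁₀(67.9/9.8) = 97.8 − 16.813 = 80.99 dB(A).

81.0 dB(A)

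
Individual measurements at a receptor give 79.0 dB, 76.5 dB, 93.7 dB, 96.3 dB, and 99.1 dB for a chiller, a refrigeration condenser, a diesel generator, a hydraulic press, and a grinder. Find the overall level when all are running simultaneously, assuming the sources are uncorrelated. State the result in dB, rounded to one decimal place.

For uncorrelated sources the intensities add, so convert each level to linear form, sum, and take 10·log₁₀ of the total.
Σ 10^(L/10) = 10^(79.0/10) + 10^(76.5/10) + 10^(93.7/10) + 10^(96.3/10) + 10^(99.1/10) = 1.486e+10.
L_total = 10·log₁₀(1.486e+10) = 101.72 dB.

101.7 dB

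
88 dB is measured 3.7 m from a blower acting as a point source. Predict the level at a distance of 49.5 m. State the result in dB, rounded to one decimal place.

For a point source, L₂ = L₁ − 20·log₁₀(r₂/r₁).
L₂ = 88 − 20·log₁₀(49.5/3.7) = 88 − 22.528 = 65.47 dB.

65.5 dB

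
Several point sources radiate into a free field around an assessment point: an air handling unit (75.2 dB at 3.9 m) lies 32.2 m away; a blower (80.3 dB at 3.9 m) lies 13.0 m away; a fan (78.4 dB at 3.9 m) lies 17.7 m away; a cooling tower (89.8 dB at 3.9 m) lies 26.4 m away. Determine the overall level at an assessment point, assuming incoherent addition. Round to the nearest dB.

75 dB

Propagate each source to the receiver with L = L_ref − 20·log₁₀(r/r_ref), then add intensities.
air handling unit: 75.2 − 20·log₁₀(32.2/3.9) = 75.2 − 18.34 = 56.86 dB.
blower: 80.3 − 20·log₁₀(13.0/3.9) = 80.3 − 10.46 = 69.84 dB.
fan: 78.4 − 20·log₁₀(17.7/3.9) = 78.4 − 13.14 = 65.26 dB.
cooling tower: 89.8 − 20·log₁₀(26.4/3.9) = 89.8 − 16.61 = 73.19 dB.
Σ 10^(L/10) = 3.433e+07 → L_total = 10·log₁₀(3.433e+07) = 75.36 dB.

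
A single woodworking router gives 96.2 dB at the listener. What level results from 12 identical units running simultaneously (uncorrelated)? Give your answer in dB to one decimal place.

N identical incoherent sources raise the level by 10·log₁₀ N.
L_total = 96.2 + 10·log₁₀(12) = 96.2 + 10.792 = 106.99 dB.

107.0 dB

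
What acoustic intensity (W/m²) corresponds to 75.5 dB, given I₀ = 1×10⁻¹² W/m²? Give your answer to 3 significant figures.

L = 10·log₁₀(I/I₀) ⇒ I = I₀·10^(L/10) = 10⁻¹² × 10^7.55.

3.55e-05 W/m²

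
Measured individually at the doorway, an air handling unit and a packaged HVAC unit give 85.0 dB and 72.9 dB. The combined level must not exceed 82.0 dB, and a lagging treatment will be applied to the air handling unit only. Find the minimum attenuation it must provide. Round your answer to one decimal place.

3.6 dB

The untreated sources together contribute 10^(72.9/10) = 1.950e+07, i.e. 72.90 dB.
The limit corresponds to 10^(82.0/10) = 1.585e+08; subtracting the fixed part leaves 1.390e+08 for the air handling unit, i.e. 81.43 dB.
So the air handling unit must be reduced from 85.0 to 81.43 dB: IL = 3.57 dB.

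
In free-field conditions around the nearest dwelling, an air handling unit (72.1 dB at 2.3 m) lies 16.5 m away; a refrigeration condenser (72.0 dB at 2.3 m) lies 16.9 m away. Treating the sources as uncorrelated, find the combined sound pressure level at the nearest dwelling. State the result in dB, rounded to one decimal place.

Propagate each source to the receiver with L = L_ref − 20·log₁₀(r/r_ref), then add intensities.
air handling unit: 72.1 − 20·log₁₀(16.5/2.3) = 72.1 − 17.12 = 54.98 dB.
refrigeration condenser: 72.0 − 20·log₁₀(16.9/2.3) = 72.0 − 17.32 = 54.68 dB.
Σ 10^(L/10) = 6.087e+05 → L_total = 10·log₁₀(6.087e+05) = 57.84 dB.

57.8 dB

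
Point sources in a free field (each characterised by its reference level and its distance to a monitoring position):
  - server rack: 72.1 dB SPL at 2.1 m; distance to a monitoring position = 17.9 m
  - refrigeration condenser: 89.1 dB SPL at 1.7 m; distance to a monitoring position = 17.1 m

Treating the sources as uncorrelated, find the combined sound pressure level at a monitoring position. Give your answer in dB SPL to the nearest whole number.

First find each source's level at the receiver (point-source: −20·log₁₀(r/r_ref)), then combine on an intensity basis.
server rack: 72.1 − 20·log₁₀(17.9/2.1) = 72.1 − 18.61 = 53.49 dB SPL.
refrigeration condenser: 89.1 − 20·log₁₀(17.1/1.7) = 89.1 − 20.05 = 69.05 dB SPL.
Σ 10^(L/10) = 8.257e+06 → L_total = 10·log₁₀(8.257e+06) = 69.17 dB SPL.

69 dB SPL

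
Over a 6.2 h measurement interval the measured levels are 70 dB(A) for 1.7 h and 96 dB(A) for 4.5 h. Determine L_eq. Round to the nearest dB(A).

Weight each interval's intensity by its duration and average over T = 6.2 h:
Σ tᵢ·10^(Lᵢ/10) = 1.7·10^(70/10) + 4.5·10^(96/10) = 1.793e+10.
L_eq = 10·log₁₀(1.793e+10/6.2) = 94.61 dB(A).

95 dB(A)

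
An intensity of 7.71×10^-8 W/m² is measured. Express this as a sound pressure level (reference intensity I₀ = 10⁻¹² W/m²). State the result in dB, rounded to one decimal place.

48.9 dB

I/I₀ = 7.71×10^-8/10⁻¹² = 7.71×10^4, and L = 10·log₁₀(I/I₀).
L = 10·(0.8871 + 4) = 48.87 dB.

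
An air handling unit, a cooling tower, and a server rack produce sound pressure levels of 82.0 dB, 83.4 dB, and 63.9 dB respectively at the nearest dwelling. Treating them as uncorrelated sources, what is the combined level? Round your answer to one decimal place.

Incoherent sources combine by intensity addition: L_total = 10·log₁₀(Σ 10^(L_i/10)).
Σ 10^(L/10) = 10^(82.0/10) + 10^(83.4/10) + 10^(63.9/10) = 3.797e+08.
L_total = 10·log₁₀(3.797e+08) = 85.79 dB.

85.8 dB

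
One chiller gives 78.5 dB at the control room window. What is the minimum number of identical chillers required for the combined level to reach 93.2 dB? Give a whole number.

The shortfall is 93.2 − 78.5 = 14.7 dB, and N units add 10·log₁₀ N, so need 10·log₁₀ N ≥ 14.7.
N ≥ 10^(14.7/10) = 29.512, so N = 30.

30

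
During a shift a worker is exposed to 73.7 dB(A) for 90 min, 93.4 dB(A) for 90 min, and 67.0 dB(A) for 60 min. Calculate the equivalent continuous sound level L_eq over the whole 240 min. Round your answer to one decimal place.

89.2 dB(A)

Weight each interval's intensity by its duration and average over T = 240 min:
Σ tᵢ·10^(Lᵢ/10) = 90·10^(73.7/10) + 90·10^(93.4/10) + 60·10^(67.0/10) = 1.993e+11.
L_eq = 10·log₁₀(1.993e+11/240) = 89.19 dB(A).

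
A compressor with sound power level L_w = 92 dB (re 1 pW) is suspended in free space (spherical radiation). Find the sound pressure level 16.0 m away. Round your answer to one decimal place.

56.9 dB

Free-field spherical radiation: L_p = L_w − 10·log₁₀(4π·r²), r = 16.0 m.
4π·r² = 3217 m², 10·log₁₀ of that is 35.074 dB.
L_p = 92 − 35.074 = 56.93 dB.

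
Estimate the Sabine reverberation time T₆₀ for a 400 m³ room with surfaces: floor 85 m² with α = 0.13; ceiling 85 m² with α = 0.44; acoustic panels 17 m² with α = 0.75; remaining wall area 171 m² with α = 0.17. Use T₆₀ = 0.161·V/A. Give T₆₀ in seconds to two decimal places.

0.71 s

Summing Sᵢαᵢ: 85·0.13 + 85·0.44 + 17·0.75 + 171·0.17 = 90.27 m².
T₆₀ = 0.161 × 400 / 90.27 = 0.713 s.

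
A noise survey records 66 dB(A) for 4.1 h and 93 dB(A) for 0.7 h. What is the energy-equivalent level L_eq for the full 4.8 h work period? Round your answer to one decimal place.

L_eq = 10·log₁₀[(1/T)·Σ tᵢ·10^(Lᵢ/10)] with T = 4.8 h.
Σ tᵢ·10^(Lᵢ/10) = 4.1·10^(66/10) + 0.7·10^(93/10) = 1.413e+09.
L_eq = 10·log₁₀(1.413e+09/4.8) = 84.69 dB(A).

84.7 dB(A)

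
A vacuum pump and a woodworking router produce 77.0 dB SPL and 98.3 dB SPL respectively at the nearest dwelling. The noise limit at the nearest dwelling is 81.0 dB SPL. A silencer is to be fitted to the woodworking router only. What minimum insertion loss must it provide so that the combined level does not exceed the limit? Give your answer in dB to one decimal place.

19.5 dB

Everything except the woodworking router sums to 10^(77.0/10) = 5.012e+07 in linear terms, 77.00 dB SPL.
The limit corresponds to 10^(81.0/10) = 1.259e+08; subtracting the fixed part leaves 7.577e+07 for the woodworking router, i.e. 78.80 dB SPL.
Required insertion loss = 98.3 − 78.80 = 19.50 dB.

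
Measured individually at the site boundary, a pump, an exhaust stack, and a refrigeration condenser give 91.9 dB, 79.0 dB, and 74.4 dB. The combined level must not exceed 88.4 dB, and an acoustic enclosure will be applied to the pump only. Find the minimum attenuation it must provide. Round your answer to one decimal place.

The untreated sources together contribute 10^(79.0/10) + 10^(74.4/10) = 1.070e+08, i.e. 80.29 dB.
To meet 88.4 dB overall, the treated pump may contribute at most 10^(88.4/10) − 1.070e+08 = 5.849e+08, i.e. 87.67 dB.
So the pump must be reduced from 91.9 to 87.67 dB: IL = 4.23 dB.

4.2 dB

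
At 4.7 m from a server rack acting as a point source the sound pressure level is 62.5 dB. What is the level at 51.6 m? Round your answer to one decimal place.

41.7 dB

Spherical spreading from a point source gives a 20·log₁₀(r₂/r₁) drop.
L₂ = 62.5 − 20·log₁₀(51.6/4.7) = 62.5 − 20.811 = 41.69 dB.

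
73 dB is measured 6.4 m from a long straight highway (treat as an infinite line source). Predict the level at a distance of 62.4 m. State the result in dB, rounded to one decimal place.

For a line source, L₂ = L₁ − 10·log₁₀(r₂/r₁).
L₂ = 73 − 10·log₁₀(62.4/6.4) = 73 − 9.890 = 63.11 dB.

63.1 dB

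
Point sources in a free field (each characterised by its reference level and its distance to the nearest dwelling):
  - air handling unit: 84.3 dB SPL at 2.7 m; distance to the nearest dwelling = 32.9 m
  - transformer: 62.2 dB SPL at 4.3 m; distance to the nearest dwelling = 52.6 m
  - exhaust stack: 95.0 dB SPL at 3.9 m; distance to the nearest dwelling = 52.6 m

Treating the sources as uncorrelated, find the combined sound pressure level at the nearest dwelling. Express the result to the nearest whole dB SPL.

73 dB SPL

First find each source's level at the receiver (point-source: −20·log₁₀(r/r_ref)), then combine on an intensity basis.
air handling unit: 84.3 − 20·log₁₀(32.9/2.7) = 84.3 − 21.72 = 62.58 dB SPL.
transformer: 62.2 − 20·log₁₀(52.6/4.3) = 62.2 − 21.75 = 40.45 dB SPL.
exhaust stack: 95.0 − 20·log₁₀(52.6/3.9) = 95.0 − 22.60 = 72.40 dB SPL.
Σ 10^(L/10) = 1.921e+07 → L_total = 10·log₁₀(1.921e+07) = 72.83 dB SPL.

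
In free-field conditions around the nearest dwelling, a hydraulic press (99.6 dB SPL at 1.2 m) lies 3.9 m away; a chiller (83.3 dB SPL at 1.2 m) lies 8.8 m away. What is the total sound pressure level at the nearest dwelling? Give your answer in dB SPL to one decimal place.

Apply inverse-square spreading to bring every level to the receiver, then sum 10^(L/10).
hydraulic press: 99.6 − 20·log₁₀(3.9/1.2) = 99.6 − 10.24 = 89.36 dB SPL.
chiller: 83.3 − 20·log₁₀(8.8/1.2) = 83.3 − 17.31 = 65.99 dB SPL.
Σ 10^(L/10) = 8.674e+08 → L_total = 10·log₁₀(8.674e+08) = 89.38 dB SPL.

89.4 dB SPL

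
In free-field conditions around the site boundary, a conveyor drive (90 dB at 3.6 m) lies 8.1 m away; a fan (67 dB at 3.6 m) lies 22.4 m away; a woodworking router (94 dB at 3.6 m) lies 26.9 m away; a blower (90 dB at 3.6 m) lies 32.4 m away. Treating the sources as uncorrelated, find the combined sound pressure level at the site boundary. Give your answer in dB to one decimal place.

84.1 dB

First find each source's level at the receiver (point-source: −20·log₁₀(r/r_ref)), then combine on an intensity basis.
conveyor drive: 90 − 20·log₁₀(8.1/3.6) = 90 − 7.04 = 82.96 dB.
fan: 67 − 20·log₁₀(22.4/3.6) = 67 − 15.88 = 51.12 dB.
woodworking router: 94 − 20·log₁₀(26.9/3.6) = 94 − 17.47 = 76.53 dB.
blower: 90 − 20·log₁₀(32.4/3.6) = 90 − 19.08 = 70.92 dB.
Σ 10^(L/10) = 2.550e+08 → L_total = 10·log₁₀(2.550e+08) = 84.07 dB.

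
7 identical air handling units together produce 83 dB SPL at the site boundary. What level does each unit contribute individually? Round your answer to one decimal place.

Dividing the total intensity by 7 lowers the level by 10·log₁₀ 7 = 8.451 dB: L₁ = 83 − 8.451.

74.5 dB SPL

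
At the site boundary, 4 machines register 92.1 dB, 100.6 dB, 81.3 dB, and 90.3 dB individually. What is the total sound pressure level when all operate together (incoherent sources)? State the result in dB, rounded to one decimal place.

Incoherent sources combine by intensity addition: L_total = 10·log₁₀(Σ 10^(L_i/10)).
Σ 10^(L/10) = 10^(92.1/10) + 10^(100.6/10) + 10^(81.3/10) + 10^(90.3/10) = 1.431e+10.
L_total = 10·log₁₀(1.431e+10) = 101.56 dB.

101.6 dB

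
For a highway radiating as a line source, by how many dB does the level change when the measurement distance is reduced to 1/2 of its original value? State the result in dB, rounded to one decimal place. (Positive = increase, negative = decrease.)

A line source loses 3 dB per doubling of distance; generally ΔL = −10·log₁₀(r₂/r₁).
ΔL = −10·log₁₀(0.5) = +3.01 dB.

+3.0 dB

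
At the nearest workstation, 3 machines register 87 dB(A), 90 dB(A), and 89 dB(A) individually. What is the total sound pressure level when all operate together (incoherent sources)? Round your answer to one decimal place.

For uncorrelated sources the intensities add, so convert each level to linear form, sum, and take 10·log₁₀ of the total.
Σ 10^(L/10) = 10^(87/10) + 10^(90/10) + 10^(89/10) = 2.296e+09.
L_total = 10·log₁₀(2.296e+09) = 93.61 dB(A).

93.6 dB(A)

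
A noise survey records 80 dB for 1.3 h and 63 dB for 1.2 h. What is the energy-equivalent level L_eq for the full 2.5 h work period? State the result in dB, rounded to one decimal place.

77.2 dB

Weight each interval's intensity by its duration and average over T = 2.5 h:
Σ tᵢ·10^(Lᵢ/10) = 1.3·10^(80/10) + 1.2·10^(63/10) = 1.324e+08.
L_eq = 10·log₁₀(1.324e+08/2.5) = 77.24 dB.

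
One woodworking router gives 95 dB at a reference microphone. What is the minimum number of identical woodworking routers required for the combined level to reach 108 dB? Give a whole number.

Need L₁ + 10·log₁₀ N ≥ 108, i.e. log₁₀ N ≥ 1.30.
N ≥ 10^(13.0/10) = 19.953, so N = 20.

20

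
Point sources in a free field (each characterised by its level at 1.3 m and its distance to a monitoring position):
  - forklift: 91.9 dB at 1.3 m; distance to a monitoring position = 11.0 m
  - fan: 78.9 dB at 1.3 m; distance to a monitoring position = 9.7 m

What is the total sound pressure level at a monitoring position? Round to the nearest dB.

First find each source's level at the receiver (point-source: −20·log₁₀(r/r_ref)), then combine on an intensity basis.
forklift: 91.9 − 20·log₁₀(11.0/1.3) = 91.9 − 18.55 = 73.35 dB.
fan: 78.9 − 20·log₁₀(9.7/1.3) = 78.9 − 17.46 = 61.44 dB.
Σ 10^(L/10) = 2.303e+07 → L_total = 10·log₁₀(2.303e+07) = 73.62 dB.

74 dB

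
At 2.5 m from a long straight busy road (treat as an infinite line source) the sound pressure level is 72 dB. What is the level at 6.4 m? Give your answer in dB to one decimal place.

Line-source attenuation: ΔL = 10·log₁₀(r₂/r₁) = 10·log₁₀(6.4/2.5) = 4.082 dB.
L₂ = 72 − 10·log₁₀(6.4/2.5) = 72 − 4.082 = 67.92 dB.

67.9 dB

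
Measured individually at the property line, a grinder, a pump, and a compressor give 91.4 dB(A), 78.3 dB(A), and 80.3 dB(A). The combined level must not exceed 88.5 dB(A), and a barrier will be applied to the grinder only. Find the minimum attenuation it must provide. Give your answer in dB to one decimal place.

Fixed contribution from the other sources: Σ 10^(L/10) = 10^(78.3/10) + 10^(80.3/10) = 1.748e+08 (82.42 dB(A)).
To meet 88.5 dB(A) overall, the treated grinder may contribute at most 10^(88.5/10) − 1.748e+08 = 5.332e+08, i.e. 87.27 dB(A).
Required insertion loss = 91.4 − 87.27 = 4.13 dB.

4.1 dB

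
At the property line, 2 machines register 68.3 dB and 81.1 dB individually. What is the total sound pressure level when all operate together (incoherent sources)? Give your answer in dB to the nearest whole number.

81 dB

For uncorrelated sources the intensities add, so convert each level to linear form, sum, and take 10·log₁₀ of the total.
Σ 10^(L/10) = 10^(68.3/10) + 10^(81.1/10) = 1.356e+08.
L_total = 10·log₁₀(1.356e+08) = 81.32 dB.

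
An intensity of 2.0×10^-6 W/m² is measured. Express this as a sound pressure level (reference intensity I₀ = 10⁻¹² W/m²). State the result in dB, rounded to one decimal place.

63.0 dB

L = 10·log₁₀(I/I₀) = 10·log₁₀(2.0×10^-6/10⁻¹²) = 10·log₁₀(2.0×10^6).
L = 10·(0.3010 + 6) = 63.01 dB.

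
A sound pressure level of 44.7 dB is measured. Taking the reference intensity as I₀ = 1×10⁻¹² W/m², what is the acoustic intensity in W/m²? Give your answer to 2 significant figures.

3.0e-08 W/m²

I = I₀·10^(L/10) = 10⁻¹² × 10^(44.7/10) = 10^(-7.530).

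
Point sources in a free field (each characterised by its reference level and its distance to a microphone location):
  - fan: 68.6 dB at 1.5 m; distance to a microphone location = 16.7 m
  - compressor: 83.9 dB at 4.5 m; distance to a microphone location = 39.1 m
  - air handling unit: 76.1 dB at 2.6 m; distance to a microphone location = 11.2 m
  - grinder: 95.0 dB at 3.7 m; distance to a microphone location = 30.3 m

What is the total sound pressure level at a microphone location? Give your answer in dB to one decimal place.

77.2 dB

Propagate each source to the receiver with L = L_ref − 20·log₁₀(r/r_ref), then add intensities.
fan: 68.6 − 20·log₁₀(16.7/1.5) = 68.6 − 20.93 = 47.67 dB.
compressor: 83.9 − 20·log₁₀(39.1/4.5) = 83.9 − 18.78 = 65.12 dB.
air handling unit: 76.1 − 20·log₁₀(11.2/2.6) = 76.1 − 12.68 = 63.42 dB.
grinder: 95.0 − 20·log₁₀(30.3/3.7) = 95.0 − 18.26 = 76.74 dB.
Σ 10^(L/10) = 5.266e+07 → L_total = 10·log₁₀(5.266e+07) = 77.21 dB.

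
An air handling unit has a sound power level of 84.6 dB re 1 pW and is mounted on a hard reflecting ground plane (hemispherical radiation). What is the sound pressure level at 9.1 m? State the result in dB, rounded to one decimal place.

L_p = L_w − 10·log₁₀(2π·r²) with r = 9.1 m.
2π·r² = 520.3 m², 10·log₁₀ of that is 27.163 dB.
L_p = 84.6 − 27.163 = 57.44 dB.

57.4 dB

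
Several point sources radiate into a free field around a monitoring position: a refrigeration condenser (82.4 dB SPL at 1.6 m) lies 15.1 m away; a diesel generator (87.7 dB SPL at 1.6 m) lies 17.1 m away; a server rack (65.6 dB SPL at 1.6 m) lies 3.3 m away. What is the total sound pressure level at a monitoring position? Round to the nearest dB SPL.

69 dB SPL

Propagate each source to the receiver with L = L_ref − 20·log₁₀(r/r_ref), then add intensities.
refrigeration condenser: 82.4 − 20·log₁₀(15.1/1.6) = 82.4 − 19.50 = 62.90 dB SPL.
diesel generator: 87.7 − 20·log₁₀(17.1/1.6) = 87.7 − 20.58 = 67.12 dB SPL.
server rack: 65.6 − 20·log₁₀(3.3/1.6) = 65.6 − 6.29 = 59.31 dB SPL.
Σ 10^(L/10) = 7.960e+06 → L_total = 10·log₁₀(7.960e+06) = 69.01 dB SPL.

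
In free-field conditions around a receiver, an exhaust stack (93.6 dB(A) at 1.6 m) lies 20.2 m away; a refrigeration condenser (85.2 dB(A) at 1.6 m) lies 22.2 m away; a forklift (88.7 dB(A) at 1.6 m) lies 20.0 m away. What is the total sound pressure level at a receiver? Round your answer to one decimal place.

Apply inverse-square spreading to bring every level to the receiver, then sum 10^(L/10).
exhaust stack: 93.6 − 20·log₁₀(20.2/1.6) = 93.6 − 22.02 = 71.58 dB(A).
refrigeration condenser: 85.2 − 20·log₁₀(22.2/1.6) = 85.2 − 22.84 = 62.36 dB(A).
forklift: 88.7 − 20·log₁₀(20.0/1.6) = 88.7 − 21.94 = 66.76 dB(A).
Σ 10^(L/10) = 2.084e+07 → L_total = 10·log₁₀(2.084e+07) = 73.19 dB(A).

73.2 dB(A)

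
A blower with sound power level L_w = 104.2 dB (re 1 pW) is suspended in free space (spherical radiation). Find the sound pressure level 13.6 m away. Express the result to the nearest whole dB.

71 dB

Free-field spherical radiation: L_p = L_w − 10·log₁₀(4π·r²), r = 13.6 m.
4π·r² = 2324 m², 10·log₁₀ of that is 33.663 dB.
L_p = 104.2 − 33.663 = 70.54 dB.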